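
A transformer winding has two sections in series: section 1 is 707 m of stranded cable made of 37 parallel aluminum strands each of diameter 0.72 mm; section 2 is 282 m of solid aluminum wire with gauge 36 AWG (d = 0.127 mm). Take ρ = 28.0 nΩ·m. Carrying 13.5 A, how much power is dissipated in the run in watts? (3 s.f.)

1.14×10^5 W

ρ = 28.0 nΩ·m = 2.80×10^-8 Ω·m
Section 1: A_strand = π(3.6000e-04)² = 4.072e-07 m²; R₁ = ρL/(N·A_s) = (2.80×10^-8)(707)/(37×4.072e-07) = 1.314 Ω
Section 2: A = π(0.127/2 mm)² = π(6.3500e-05 m)² = 1.267e-08 m²
R₂ = (2.80×10^-8)(282)/(1.267e-08) = 623.3 Ω
R = R₁ + R₂ = 624.6 Ω
P = I²R = (13.5)² × 624.6 = 1.14×10^5 W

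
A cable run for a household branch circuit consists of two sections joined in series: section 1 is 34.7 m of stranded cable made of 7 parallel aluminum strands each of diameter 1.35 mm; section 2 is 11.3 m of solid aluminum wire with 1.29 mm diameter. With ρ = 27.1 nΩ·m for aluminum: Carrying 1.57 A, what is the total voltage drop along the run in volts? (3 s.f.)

ρ = 27.1 nΩ·m = 2.71×10^-8 Ω·m
Section 1: A_strand = π(6.7500e-04)² = 1.431e-06 m²; R₁ = ρL/(N·A_s) = (2.71×10^-8)(34.7)/(7×1.431e-06) = 0.09385 Ω
Section 2: A = π(d/2)² = π(6.4500e-04 m)² = 1.307e-06 m²
R₂ = (2.71×10^-8)(11.3)/(1.307e-06) = 0.2343 Ω
R = R₁ + R₂ = 0.3282 Ω
V = IR = 1.57 × 0.3282 = 0.515 V

0.515 V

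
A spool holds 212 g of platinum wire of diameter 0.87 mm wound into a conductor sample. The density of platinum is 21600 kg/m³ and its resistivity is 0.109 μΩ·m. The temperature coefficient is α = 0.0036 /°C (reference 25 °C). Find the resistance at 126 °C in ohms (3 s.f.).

4.13 Ω

ρ = 0.109 μΩ·m = 1.09×10^-7 Ω·m
A = π(d/2)² = π(4.3500e-04 m)² = 5.9447e-07 m²
L = m/(density·A) = 0.212/(21600×5.9447e-07) = 16.51 m
R = ρL/A = (1.09×10^-7)(16.51)/(5.9447e-07) = 3.027 Ω
R(126 °C) = 3.027 × (1 + 0.0036×101) = 4.13 Ω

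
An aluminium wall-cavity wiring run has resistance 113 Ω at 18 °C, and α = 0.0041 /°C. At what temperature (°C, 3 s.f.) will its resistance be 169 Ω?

R = R₀(1 + α(T − T₀)) ⇒ T = T₀ + (R/R₀ − 1)/α
T = 18 + (169/113 − 1)/0.0041 = 18 + (0.4956)/0.0041 = 139 °C

139 °C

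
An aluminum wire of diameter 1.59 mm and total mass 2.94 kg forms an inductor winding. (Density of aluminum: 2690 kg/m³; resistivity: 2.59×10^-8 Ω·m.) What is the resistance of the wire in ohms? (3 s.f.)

7.18 Ω

A = π(d/2)² = π(7.9500e-04 m)² = 1.9856e-06 m²
L = m/(density·A) = 2.94/(2690×1.9856e-06) = 550.4 m
R = ρL/A = (2.59×10^-8)(550.4)/(1.9856e-06) = 7.18 Ω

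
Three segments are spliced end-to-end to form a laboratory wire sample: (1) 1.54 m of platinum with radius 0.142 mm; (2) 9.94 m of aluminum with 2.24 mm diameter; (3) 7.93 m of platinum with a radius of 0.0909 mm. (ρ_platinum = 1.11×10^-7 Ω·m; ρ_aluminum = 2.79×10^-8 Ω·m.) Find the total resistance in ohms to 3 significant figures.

36.7 Ω

Seg 1: A = πr² = π(1.4200e-04 m)² = 6.335e-08 m²
R_1 = (1.11×10^-7)(1.54)/(6.335e-08) = 2.698 Ω
Seg 2: A = π(d/2)² = π(1.1200e-03 m)² = 3.941e-06 m²
R_2 = (2.79×10^-8)(9.94)/(3.941e-06) = 0.07037 Ω
Seg 3: A = πr² = π(9.0900e-05 m)² = 2.596e-08 m²
R_3 = (1.11×10^-7)(7.93)/(2.596e-08) = 33.91 Ω
R_total = R_1 + R_2 + R_3 = 36.7 Ω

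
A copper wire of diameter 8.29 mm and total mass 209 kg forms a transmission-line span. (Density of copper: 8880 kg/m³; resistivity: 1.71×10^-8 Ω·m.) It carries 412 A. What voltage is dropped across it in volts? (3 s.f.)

56.9 V

A = π(d/2)² = π(4.1450e-03 m)² = 5.3976e-05 m²
L = m/(density·A) = 209/(8880×5.3976e-05) = 436 m
R = ρL/A = (1.71×10^-8)(436)/(5.3976e-05) = 0.1381 Ω
V = IR = 412 × 0.1381 = 56.9 V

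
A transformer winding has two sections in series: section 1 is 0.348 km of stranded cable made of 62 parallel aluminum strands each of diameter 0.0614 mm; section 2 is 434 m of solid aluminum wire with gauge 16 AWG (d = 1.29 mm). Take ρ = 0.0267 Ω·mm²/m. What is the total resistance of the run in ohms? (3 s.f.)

59.5 Ω

ρ = 0.0267 Ω·mm²/m = 2.67×10^-8 Ω·m
Section 1: A_strand = π(3.0700e-05)² = 2.961e-09 m²; R₁ = ρL/(N·A_s) = (2.67×10^-8)(348)/(62×2.961e-09) = 50.61 Ω
Section 2: A = π(1.29/2 mm)² = π(6.4500e-04 m)² = 1.307e-06 m²
R₂ = (2.67×10^-8)(434)/(1.307e-06) = 8.866 Ω
R = R₁ + R₂ = 59.5 Ω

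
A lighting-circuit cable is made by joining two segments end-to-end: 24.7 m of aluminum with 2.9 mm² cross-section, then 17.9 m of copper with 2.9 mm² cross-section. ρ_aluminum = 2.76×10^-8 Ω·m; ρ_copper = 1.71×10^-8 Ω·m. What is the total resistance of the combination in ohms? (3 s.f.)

Segment 1: A = 2.9 mm² = 2.900e-06 m²
R₁ = ρL/A = (2.76×10^-8)(24.7)/(2.900e-06) = 0.2351 Ω
R₂ = (1.71×10^-8)(17.9)/(2.900e-06) = 0.1055 Ω
R = R₁ + R₂ = 0.341 Ω

0.341 Ω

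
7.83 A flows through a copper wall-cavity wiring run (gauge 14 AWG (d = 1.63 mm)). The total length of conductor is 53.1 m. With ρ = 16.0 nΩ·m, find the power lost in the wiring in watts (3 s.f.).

ρ = 16.0 nΩ·m = 1.60×10^-8 Ω·m
A = π(1.63/2 mm)² = π(8.1500e-04 m)² = 2.087e-06 m²
R = ρL/A = (1.60×10^-8)(53.1)/(2.087e-06) = 0.4071 Ω
P = I²R = (7.83)² × 0.4071 = 25.0 W

25.0 W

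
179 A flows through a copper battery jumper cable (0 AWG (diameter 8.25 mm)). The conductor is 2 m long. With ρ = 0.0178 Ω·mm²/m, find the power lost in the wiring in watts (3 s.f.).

21.3 W

ρ = 0.0178 Ω·mm²/m = 1.78×10^-8 Ω·m
A = π(8.25/2 mm)² = π(4.1250e-03 m)² = 5.346e-05 m²
R = ρL/A = (1.78×10^-8)(2)/(5.346e-05) = 6.660×10^-4 Ω
P = I²R = (179)² × 6.660×10^-4 = 21.3 W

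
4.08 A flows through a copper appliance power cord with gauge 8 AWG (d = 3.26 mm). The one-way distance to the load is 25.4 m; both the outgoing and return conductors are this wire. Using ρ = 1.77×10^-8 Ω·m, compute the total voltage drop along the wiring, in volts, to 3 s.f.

0.440 V

A = π(3.26/2 mm)² = π(1.6300e-03 m)² = 8.347e-06 m²
Total conductor length (both ways) L = 2 × 25.4 = 50.8 m
R = ρL/A = (1.77×10^-8)(50.8)/(8.347e-06) = 0.1077 Ω
V = IR = 4.08 × 0.1077 = 0.440 V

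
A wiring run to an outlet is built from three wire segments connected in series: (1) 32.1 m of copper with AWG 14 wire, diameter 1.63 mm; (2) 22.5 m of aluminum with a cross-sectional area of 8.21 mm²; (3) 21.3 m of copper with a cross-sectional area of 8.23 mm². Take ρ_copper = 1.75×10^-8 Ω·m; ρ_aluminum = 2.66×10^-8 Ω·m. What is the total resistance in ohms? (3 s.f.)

0.387 Ω

Seg 1: A = π(1.63/2 mm)² = π(8.1500e-04 m)² = 2.087e-06 m²
R_1 = (1.75×10^-8)(32.1)/(2.087e-06) = 0.2692 Ω
Seg 2: A = 8.21 mm² = 8.210e-06 m²
R_2 = (2.66×10^-8)(22.5)/(8.210e-06) = 0.0729 Ω
Seg 3: A = 8.23 mm² = 8.230e-06 m²
R_3 = (1.75×10^-8)(21.3)/(8.230e-06) = 0.04529 Ω
R_total = R_1 + R_2 + R_3 = 0.387 Ω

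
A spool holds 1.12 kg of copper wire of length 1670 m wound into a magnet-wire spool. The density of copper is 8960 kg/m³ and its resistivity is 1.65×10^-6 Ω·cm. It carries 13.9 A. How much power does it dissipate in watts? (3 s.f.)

ρ = 1.65×10^-6 Ω·cm = 1.65×10^-8 Ω·m
A = m/(density·L) = 1.12/(8960×1670) = 7.4850e-08 m²
R = ρL/A = (1.65×10^-8)(1670)/(7.4850e-08) = 368.1 Ω
P = I²R = (13.9)² × 368.1 = 71100 W

71100 W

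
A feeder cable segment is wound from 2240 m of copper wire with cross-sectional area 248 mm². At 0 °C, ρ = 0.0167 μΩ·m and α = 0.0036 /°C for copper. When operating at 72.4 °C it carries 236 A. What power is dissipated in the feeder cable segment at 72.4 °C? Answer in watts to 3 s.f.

10600 W

ρ = 0.0167 μΩ·m = 1.67×10^-8 Ω·m
A = 248 mm² = 2.480e-04 m²
R₍0₎ = ρL/A = (1.67×10^-8)(2240)/(2.480e-04) = 0.1508 Ω
R₍72.4₎ = R₍0₎(1 + αΔT) = 0.1508 × (1 + 0.0036×72.4) = 0.1902 Ω
P = I²R = (236)² × 0.1902 = 10600 W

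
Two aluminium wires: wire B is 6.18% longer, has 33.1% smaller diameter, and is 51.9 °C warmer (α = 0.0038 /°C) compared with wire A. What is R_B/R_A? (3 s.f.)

R ∝ ρL/d² with ρ ∝ (1+αΔT), so R_B/R_A = (1 + 6.18/100) × (1 − 33.1/100)⁻² × (1 + 0.0038×51.9)
= 1.062 × 2.234 × 1.197 = 2.84

2.84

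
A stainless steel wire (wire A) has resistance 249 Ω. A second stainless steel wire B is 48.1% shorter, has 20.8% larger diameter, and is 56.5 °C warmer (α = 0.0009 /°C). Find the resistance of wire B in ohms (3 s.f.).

R ∝ ρL/d² with ρ ∝ (1+αΔT), so R_B/R_A = (1 − 48.1/100) × (1 + 20.8/100)⁻² × (1 + 0.0009×56.5)
= 0.519 × 0.6853 × 1.051 = 0.3737
R_B = 0.3737 × 249 = 93.1 Ω

93.1 Ω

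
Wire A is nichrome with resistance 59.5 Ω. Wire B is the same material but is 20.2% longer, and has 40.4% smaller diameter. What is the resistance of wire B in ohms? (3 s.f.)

201 Ω

R ∝ L/d², so R_B/R_A = (1 + 20.2/100) × (1 − 40.4/100)⁻²
= 1.202 × 2.815 = 3.384
R_B = 3.384 × 59.5 = 201 Ω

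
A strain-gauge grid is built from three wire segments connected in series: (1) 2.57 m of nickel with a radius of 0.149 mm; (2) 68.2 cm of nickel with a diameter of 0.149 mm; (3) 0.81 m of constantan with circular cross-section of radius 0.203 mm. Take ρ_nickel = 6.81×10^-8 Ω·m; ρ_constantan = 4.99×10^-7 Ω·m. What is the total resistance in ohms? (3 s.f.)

8.30 Ω

Seg 1: A = πr² = π(1.4900e-04 m)² = 6.975e-08 m²
R_1 = (6.81×10^-8)(2.57)/(6.975e-08) = 2.509 Ω
Seg 2: A = π(d/2)² = π(7.4500e-05 m)² = 1.744e-08 m²
R_2 = (6.81×10^-8)(0.682)/(1.744e-08) = 2.664 Ω
Seg 3: A = πr² = π(2.0300e-04 m)² = 1.295e-07 m²
R_3 = (4.99×10^-7)(0.81)/(1.295e-07) = 3.122 Ω
R_total = R_1 + R_2 + R_3 = 8.30 Ω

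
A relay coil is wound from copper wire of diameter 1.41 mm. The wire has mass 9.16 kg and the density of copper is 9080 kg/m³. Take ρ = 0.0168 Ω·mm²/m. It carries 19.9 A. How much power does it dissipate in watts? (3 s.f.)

2750 W

ρ = 0.0168 Ω·mm²/m = 1.68×10^-8 Ω·m
A = π(d/2)² = π(7.0500e-04 m)² = 1.5615e-06 m²
L = m/(density·A) = 9.16/(9080×1.5615e-06) = 646.1 m
R = ρL/A = (1.68×10^-8)(646.1)/(1.5615e-06) = 6.951 Ω
P = I²R = (19.9)² × 6.951 = 2750 W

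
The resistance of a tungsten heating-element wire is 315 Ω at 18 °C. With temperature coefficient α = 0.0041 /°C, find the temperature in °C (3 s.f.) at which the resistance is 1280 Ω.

765 °C

R = R₀(1 + α(T − T₀)) ⇒ T = T₀ + (R/R₀ − 1)/α
T = 18 + (1280/315 − 1)/0.0041 = 18 + (3.063)/0.0041 = 765 °C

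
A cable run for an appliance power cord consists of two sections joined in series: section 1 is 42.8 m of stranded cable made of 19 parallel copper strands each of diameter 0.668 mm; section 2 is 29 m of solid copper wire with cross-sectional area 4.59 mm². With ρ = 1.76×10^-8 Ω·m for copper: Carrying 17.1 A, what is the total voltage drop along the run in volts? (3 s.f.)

3.84 V

Section 1: A_strand = π(3.3400e-04)² = 3.505e-07 m²; R₁ = ρL/(N·A_s) = (1.76×10^-8)(42.8)/(19×3.505e-07) = 0.1131 Ω
Section 2: A = 4.59 mm² = 4.590e-06 m²
R₂ = (1.76×10^-8)(29)/(4.590e-06) = 0.1112 Ω
R = R₁ + R₂ = 0.2243 Ω
V = IR = 17.1 × 0.2243 = 3.84 V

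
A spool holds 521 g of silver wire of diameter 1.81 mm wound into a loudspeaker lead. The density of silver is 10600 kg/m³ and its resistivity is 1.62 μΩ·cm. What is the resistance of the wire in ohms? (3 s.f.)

0.120 Ω

ρ = 1.62 μΩ·cm = 1.62×10^-8 Ω·m
A = π(d/2)² = π(9.0500e-04 m)² = 2.5730e-06 m²
L = m/(density·A) = 0.521/(10600×2.5730e-06) = 19.1 m
R = ρL/A = (1.62×10^-8)(19.1)/(2.5730e-06) = 0.120 Ω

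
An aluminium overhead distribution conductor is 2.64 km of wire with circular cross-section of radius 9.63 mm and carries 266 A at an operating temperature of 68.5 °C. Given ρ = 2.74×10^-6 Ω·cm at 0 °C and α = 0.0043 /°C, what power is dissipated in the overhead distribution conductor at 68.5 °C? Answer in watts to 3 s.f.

ρ = 2.74×10^-6 Ω·cm = 2.74×10^-8 Ω·m
A = πr² = π(9.6300e-03 m)² = 2.913e-04 m²
R₍0₎ = ρL/A = (2.74×10^-8)(2640)/(2.913e-04) = 0.2483 Ω
R₍68.5₎ = R₍0₎(1 + αΔT) = 0.2483 × (1 + 0.0043×68.5) = 0.3214 Ω
P = I²R = (266)² × 0.3214 = 22700 W

22700 W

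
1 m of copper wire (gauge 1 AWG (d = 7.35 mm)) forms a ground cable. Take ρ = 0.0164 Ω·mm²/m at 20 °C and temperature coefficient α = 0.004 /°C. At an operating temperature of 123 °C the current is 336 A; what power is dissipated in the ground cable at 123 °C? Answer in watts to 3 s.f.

61.6 W

ρ = 0.0164 Ω·mm²/m = 1.64×10^-8 Ω·m
A = π(7.35/2 mm)² = π(3.6750e-03 m)² = 4.243e-05 m²
R₍20₎ = ρL/A = (1.64×10^-8)(1)/(4.243e-05) = 3.865×10^-4 Ω
R₍123₎ = R₍20₎(1 + αΔT) = 3.865×10^-4 × (1 + 0.004×103) = 5.458×10^-4 Ω
P = I²R = (336)² × 5.458×10^-4 = 61.6 W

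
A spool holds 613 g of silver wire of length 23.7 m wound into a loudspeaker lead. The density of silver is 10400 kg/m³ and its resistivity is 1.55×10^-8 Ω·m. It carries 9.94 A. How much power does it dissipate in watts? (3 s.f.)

14.6 W

A = m/(density·L) = 0.613/(10400×23.7) = 2.4870e-06 m²
R = ρL/A = (1.55×10^-8)(23.7)/(2.4870e-06) = 0.1477 Ω
P = I²R = (9.94)² × 0.1477 = 14.6 W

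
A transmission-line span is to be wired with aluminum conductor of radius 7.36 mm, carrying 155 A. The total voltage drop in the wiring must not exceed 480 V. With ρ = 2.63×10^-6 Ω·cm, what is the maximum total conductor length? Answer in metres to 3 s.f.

ρ = 2.63×10^-6 Ω·cm = 2.63×10^-8 Ω·m
A = πr² = π(7.3600e-03 m)² = 1.702e-04 m²
L_max = V_max·A/(1·ρI) = (480)(1.702e-04)/(2.63×10^-8×155) = 20000 m

20000 m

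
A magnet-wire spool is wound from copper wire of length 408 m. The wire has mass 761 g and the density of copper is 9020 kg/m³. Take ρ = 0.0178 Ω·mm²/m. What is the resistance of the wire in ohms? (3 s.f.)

ρ = 0.0178 Ω·mm²/m = 1.78×10^-8 Ω·m
A = m/(density·L) = 0.761/(9020×408) = 2.0678e-07 m²
R = ρL/A = (1.78×10^-8)(408)/(2.0678e-07) = 35.1 Ω

35.1 Ω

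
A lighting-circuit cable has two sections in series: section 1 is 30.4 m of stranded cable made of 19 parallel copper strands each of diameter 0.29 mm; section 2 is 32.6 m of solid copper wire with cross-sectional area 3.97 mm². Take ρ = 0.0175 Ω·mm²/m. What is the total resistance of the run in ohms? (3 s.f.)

ρ = 0.0175 Ω·mm²/m = 1.75×10^-8 Ω·m
Section 1: A_strand = π(1.4500e-04)² = 6.605e-08 m²; R₁ = ρL/(N·A_s) = (1.75×10^-8)(30.4)/(19×6.605e-08) = 0.4239 Ω
Section 2: A = 3.97 mm² = 3.970e-06 m²
R₂ = (1.75×10^-8)(32.6)/(3.970e-06) = 0.1437 Ω
R = R₁ + R₂ = 0.568 Ω

0.568 Ω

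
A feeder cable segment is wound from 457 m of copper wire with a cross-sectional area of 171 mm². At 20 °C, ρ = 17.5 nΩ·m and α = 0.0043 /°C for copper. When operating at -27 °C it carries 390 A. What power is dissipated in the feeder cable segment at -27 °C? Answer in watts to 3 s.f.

ρ = 17.5 nΩ·m = 1.75×10^-8 Ω·m
A = 171 mm² = 1.710e-04 m²
R₍20₎ = ρL/A = (1.75×10^-8)(457)/(1.710e-04) = 0.04677 Ω
R₍-27₎ = R₍20₎(1 + αΔT) = 0.04677 × (1 + 0.0043×-47) = 0.03732 Ω
P = I²R = (390)² × 0.03732 = 5680 W

5680 W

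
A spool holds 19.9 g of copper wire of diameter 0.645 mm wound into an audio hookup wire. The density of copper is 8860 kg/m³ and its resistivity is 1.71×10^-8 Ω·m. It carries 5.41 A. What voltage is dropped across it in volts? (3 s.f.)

A = π(d/2)² = π(3.2250e-04 m)² = 3.2675e-07 m²
L = m/(density·A) = 0.0199/(8860×3.2675e-07) = 6.874 m
R = ρL/A = (1.71×10^-8)(6.874)/(3.2675e-07) = 0.3597 Ω
V = IR = 5.41 × 0.3597 = 1.95 V

1.95 V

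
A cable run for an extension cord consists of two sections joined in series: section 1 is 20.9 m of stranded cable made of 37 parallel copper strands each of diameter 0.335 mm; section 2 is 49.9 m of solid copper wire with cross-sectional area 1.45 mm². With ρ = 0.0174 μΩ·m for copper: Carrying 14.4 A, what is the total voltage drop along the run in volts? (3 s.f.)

10.2 V

ρ = 0.0174 μΩ·m = 1.74×10^-8 Ω·m
Section 1: A_strand = π(1.6750e-04)² = 8.814e-08 m²; R₁ = ρL/(N·A_s) = (1.74×10^-8)(20.9)/(37×8.814e-08) = 0.1115 Ω
Section 2: A = 1.45 mm² = 1.450e-06 m²
R₂ = (1.74×10^-8)(49.9)/(1.450e-06) = 0.5988 Ω
R = R₁ + R₂ = 0.7103 Ω
V = IR = 14.4 × 0.7103 = 10.2 V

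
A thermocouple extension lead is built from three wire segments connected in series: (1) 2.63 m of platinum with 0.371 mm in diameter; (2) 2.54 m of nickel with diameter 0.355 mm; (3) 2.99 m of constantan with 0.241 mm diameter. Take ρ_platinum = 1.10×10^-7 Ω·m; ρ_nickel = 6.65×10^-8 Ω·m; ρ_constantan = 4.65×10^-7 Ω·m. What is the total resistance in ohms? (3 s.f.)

Seg 1: A = π(d/2)² = π(1.8550e-04 m)² = 1.081e-07 m²
R_1 = (1.10×10^-7)(2.63)/(1.081e-07) = 2.676 Ω
Seg 2: A = π(d/2)² = π(1.7750e-04 m)² = 9.898e-08 m²
R_2 = (6.65×10^-8)(2.54)/(9.898e-08) = 1.707 Ω
Seg 3: A = π(d/2)² = π(1.2050e-04 m)² = 4.562e-08 m²
R_3 = (4.65×10^-7)(2.99)/(4.562e-08) = 30.48 Ω
R_total = R_1 + R_2 + R_3 = 34.9 Ω

34.9 Ω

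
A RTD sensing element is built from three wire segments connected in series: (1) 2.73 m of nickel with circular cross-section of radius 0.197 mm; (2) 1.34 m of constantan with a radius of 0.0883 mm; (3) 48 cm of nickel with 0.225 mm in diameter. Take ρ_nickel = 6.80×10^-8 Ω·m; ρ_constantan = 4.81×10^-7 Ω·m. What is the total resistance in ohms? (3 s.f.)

28.7 Ω

Seg 1: A = πr² = π(1.9700e-04 m)² = 1.219e-07 m²
R_1 = (6.80×10^-8)(2.73)/(1.219e-07) = 1.523 Ω
Seg 2: A = πr² = π(8.8300e-05 m)² = 2.449e-08 m²
R_2 = (4.81×10^-7)(1.34)/(2.449e-08) = 26.31 Ω
Seg 3: A = π(d/2)² = π(1.1250e-04 m)² = 3.976e-08 m²
R_3 = (6.80×10^-8)(0.48)/(3.976e-08) = 0.8209 Ω
R_total = R_1 + R_2 + R_3 = 28.7 Ω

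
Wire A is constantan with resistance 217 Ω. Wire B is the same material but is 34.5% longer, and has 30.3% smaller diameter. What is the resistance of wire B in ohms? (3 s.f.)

601 Ω

R ∝ L/d², so R_B/R_A = (1 + 34.5/100) × (1 − 30.3/100)⁻²
= 1.345 × 2.058 = 2.769
R_B = 2.769 × 217 = 601 Ω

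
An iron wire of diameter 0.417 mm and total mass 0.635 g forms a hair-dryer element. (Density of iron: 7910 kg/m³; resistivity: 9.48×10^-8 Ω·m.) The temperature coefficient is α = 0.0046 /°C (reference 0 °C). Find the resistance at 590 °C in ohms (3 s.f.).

1.52 Ω

A = π(d/2)² = π(2.0850e-04 m)² = 1.3657e-07 m²
L = m/(density·A) = 6.350×10^-4/(7910×1.3657e-07) = 0.5878 m
R = ρL/A = (9.48×10^-8)(0.5878)/(1.3657e-07) = 0.408 Ω
R(590 °C) = 0.408 × (1 + 0.0046×590) = 1.52 Ω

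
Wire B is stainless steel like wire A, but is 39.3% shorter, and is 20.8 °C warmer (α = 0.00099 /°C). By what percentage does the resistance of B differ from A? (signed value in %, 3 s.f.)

-38.1%

R ∝ ρL/d² with ρ ∝ (1+αΔT), so R_B/R_A = (1 − 39.3/100) × (1 + 0.00099×20.8)
= 0.607 × 1.021 = 0.6195
(R_B − R_A)/R_A = 0.6195 − 1 = -38.1%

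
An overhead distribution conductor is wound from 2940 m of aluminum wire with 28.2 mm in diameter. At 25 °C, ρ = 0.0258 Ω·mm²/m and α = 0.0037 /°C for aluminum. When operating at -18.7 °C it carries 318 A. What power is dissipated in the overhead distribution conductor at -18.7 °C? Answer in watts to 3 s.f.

10300 W

ρ = 0.0258 Ω·mm²/m = 2.58×10^-8 Ω·m
A = π(d/2)² = π(1.4100e-02 m)² = 6.246e-04 m²
R₍25₎ = ρL/A = (2.58×10^-8)(2940)/(6.246e-04) = 0.1214 Ω
R₍-18.7₎ = R₍25₎(1 + αΔT) = 0.1214 × (1 + 0.0037×-43.7) = 0.1018 Ω
P = I²R = (318)² × 0.1018 = 10300 W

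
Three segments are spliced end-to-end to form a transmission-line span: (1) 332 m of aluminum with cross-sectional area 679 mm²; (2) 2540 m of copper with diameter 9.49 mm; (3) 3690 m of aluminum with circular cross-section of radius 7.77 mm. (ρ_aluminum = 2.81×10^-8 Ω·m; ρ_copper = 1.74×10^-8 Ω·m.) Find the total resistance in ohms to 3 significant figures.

1.19 Ω

Seg 1: A = 679 mm² = 6.790e-04 m²
R_1 = (2.81×10^-8)(332)/(6.790e-04) = 0.01374 Ω
Seg 2: A = π(d/2)² = π(4.7450e-03 m)² = 7.073e-05 m²
R_2 = (1.74×10^-8)(2540)/(7.073e-05) = 0.6248 Ω
Seg 3: A = πr² = π(7.7700e-03 m)² = 1.897e-04 m²
R_3 = (2.81×10^-8)(3690)/(1.897e-04) = 0.5467 Ω
R_total = R_1 + R_2 + R_3 = 1.19 Ω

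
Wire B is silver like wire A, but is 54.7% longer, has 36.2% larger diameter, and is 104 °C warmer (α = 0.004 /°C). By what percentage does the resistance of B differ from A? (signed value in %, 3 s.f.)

R ∝ ρL/d² with ρ ∝ (1+αΔT), so R_B/R_A = (1 + 54.7/100) × (1 + 36.2/100)⁻² × (1 + 0.004×104)
= 1.547 × 0.5391 × 1.416 = 1.181
(R_B − R_A)/R_A = 1.181 − 1 = 18.1%

18.1%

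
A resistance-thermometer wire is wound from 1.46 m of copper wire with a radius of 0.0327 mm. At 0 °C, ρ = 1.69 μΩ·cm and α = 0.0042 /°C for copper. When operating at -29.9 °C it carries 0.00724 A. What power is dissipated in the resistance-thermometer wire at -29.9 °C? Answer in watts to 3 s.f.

3.37×10^-4 W

ρ = 1.69 μΩ·cm = 1.69×10^-8 Ω·m
A = πr² = π(3.2700e-05 m)² = 3.359e-09 m²
R₍0₎ = ρL/A = (1.69×10^-8)(1.46)/(3.359e-09) = 7.345 Ω
R₍-29.9₎ = R₍0₎(1 + αΔT) = 7.345 × (1 + 0.0042×-29.9) = 6.423 Ω
P = I²R = (0.00724)² × 6.423 = 3.37×10^-4 W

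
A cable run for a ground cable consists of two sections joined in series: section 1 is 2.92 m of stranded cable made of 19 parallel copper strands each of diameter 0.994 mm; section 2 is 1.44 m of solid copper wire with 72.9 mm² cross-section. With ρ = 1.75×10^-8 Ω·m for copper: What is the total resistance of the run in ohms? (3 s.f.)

0.00381 Ω

Section 1: A_strand = π(4.9700e-04)² = 7.760e-07 m²; R₁ = ρL/(N·A_s) = (1.75×10^-8)(2.92)/(19×7.760e-07) = 0.003466 Ω
Section 2: A = 72.9 mm² = 7.290e-05 m²
R₂ = (1.75×10^-8)(1.44)/(7.290e-05) = 3.457×10^-4 Ω
R = R₁ + R₂ = 0.00381 Ω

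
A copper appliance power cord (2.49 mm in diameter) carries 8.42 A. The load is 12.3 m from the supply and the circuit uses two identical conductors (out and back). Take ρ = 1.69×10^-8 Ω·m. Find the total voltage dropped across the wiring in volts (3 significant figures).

A = π(d/2)² = π(1.2450e-03 m)² = 4.870e-06 m²
Total conductor length (both ways) L = 2 × 12.3 = 24.6 m
R = ρL/A = (1.69×10^-8)(24.6)/(4.870e-06) = 0.08538 Ω
V = IR = 8.42 × 0.08538 = 0.719 V

0.719 V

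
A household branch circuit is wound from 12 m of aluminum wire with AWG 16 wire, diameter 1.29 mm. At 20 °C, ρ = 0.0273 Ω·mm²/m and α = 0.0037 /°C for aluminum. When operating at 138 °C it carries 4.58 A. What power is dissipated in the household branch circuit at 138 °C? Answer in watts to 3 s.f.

ρ = 0.0273 Ω·mm²/m = 2.73×10^-8 Ω·m
A = π(1.29/2 mm)² = π(6.4500e-04 m)² = 1.307e-06 m²
R₍20₎ = ρL/A = (2.73×10^-8)(12)/(1.307e-06) = 0.2507 Ω
R₍138₎ = R₍20₎(1 + αΔT) = 0.2507 × (1 + 0.0037×118) = 0.3601 Ω
P = I²R = (4.58)² × 0.3601 = 7.55 W

7.55 W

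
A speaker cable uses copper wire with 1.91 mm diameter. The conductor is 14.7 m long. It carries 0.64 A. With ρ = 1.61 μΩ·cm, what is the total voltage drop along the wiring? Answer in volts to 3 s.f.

ρ = 1.61 μΩ·cm = 1.61×10^-8 Ω·m
A = π(d/2)² = π(9.5500e-04 m)² = 2.865e-06 m²
R = ρL/A = (1.61×10^-8)(14.7)/(2.865e-06) = 0.0826 Ω
V = IR = 0.64 × 0.0826 = 0.0529 V

0.0529 V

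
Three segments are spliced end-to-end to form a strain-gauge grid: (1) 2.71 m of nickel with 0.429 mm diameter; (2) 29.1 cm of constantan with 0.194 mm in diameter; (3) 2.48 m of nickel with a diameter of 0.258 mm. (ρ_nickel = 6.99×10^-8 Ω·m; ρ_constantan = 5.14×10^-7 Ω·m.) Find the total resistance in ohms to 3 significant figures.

9.69 Ω

Seg 1: A = π(d/2)² = π(2.1450e-04 m)² = 1.445e-07 m²
R_1 = (6.99×10^-8)(2.71)/(1.445e-07) = 1.311 Ω
Seg 2: A = π(d/2)² = π(9.7000e-05 m)² = 2.956e-08 m²
R_2 = (5.14×10^-7)(0.291)/(2.956e-08) = 5.06 Ω
Seg 3: A = π(d/2)² = π(1.2900e-04 m)² = 5.228e-08 m²
R_3 = (6.99×10^-8)(2.48)/(5.228e-08) = 3.316 Ω
R_total = R_1 + R_2 + R_3 = 9.69 Ω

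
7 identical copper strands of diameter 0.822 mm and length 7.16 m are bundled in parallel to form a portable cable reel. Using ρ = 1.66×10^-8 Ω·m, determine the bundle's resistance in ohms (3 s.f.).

0.0320 Ω

A_strand = π(4.1100e-04 m)² = 5.307e-07 m²
R_strand = ρL/A = (1.66×10^-8)(7.16)/(5.307e-07) = 0.224 Ω
R_total = R_strand/N = 0.224/7 = 0.0320 Ω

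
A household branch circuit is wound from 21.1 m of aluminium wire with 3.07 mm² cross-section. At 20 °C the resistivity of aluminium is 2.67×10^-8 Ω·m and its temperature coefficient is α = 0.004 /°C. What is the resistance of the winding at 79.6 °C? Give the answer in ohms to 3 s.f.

A = 3.07 mm² = 3.070e-06 m²
R₍20°C₎ = ρL/A = (2.67×10^-8)(21.1)/(3.070e-06) = 0.1835 Ω
R = R₀(1 + αΔT) = 0.1835(1 + 0.004×59.6) = 0.227 Ω

0.227 Ω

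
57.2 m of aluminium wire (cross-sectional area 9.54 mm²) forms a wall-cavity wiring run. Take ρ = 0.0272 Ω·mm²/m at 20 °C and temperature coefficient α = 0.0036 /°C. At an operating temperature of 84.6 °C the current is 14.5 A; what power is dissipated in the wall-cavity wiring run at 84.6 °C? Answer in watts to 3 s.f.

42.3 W

ρ = 0.0272 Ω·mm²/m = 2.72×10^-8 Ω·m
A = 9.54 mm² = 9.540e-06 m²
R₍20₎ = ρL/A = (2.72×10^-8)(57.2)/(9.540e-06) = 0.1631 Ω
R₍84.6₎ = R₍20₎(1 + αΔT) = 0.1631 × (1 + 0.0036×64.6) = 0.201 Ω
P = I²R = (14.5)² × 0.201 = 42.3 W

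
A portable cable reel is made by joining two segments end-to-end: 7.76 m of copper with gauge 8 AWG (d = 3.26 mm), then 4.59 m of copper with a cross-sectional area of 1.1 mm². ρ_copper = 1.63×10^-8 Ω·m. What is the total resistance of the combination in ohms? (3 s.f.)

Segment 1: A = π(3.26/2 mm)² = π(1.6300e-03 m)² = 8.347e-06 m²
R₁ = ρL/A = (1.63×10^-8)(7.76)/(8.347e-06) = 0.01515 Ω
Segment 2: A = 1.1 mm² = 1.100e-06 m²
R₂ = (1.63×10^-8)(4.59)/(1.100e-06) = 0.06802 Ω
R = R₁ + R₂ = 0.0832 Ω

0.0832 Ω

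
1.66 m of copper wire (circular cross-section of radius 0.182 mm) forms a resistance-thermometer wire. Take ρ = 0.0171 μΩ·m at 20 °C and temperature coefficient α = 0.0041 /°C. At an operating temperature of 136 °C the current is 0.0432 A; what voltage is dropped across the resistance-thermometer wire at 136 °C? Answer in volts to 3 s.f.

0.0174 V

ρ = 0.0171 μΩ·m = 1.71×10^-8 Ω·m
A = πr² = π(1.8200e-04 m)² = 1.041e-07 m²
R₍20₎ = ρL/A = (1.71×10^-8)(1.66)/(1.041e-07) = 0.2728 Ω
R₍136₎ = R₍20₎(1 + αΔT) = 0.2728 × (1 + 0.0041×116) = 0.4025 Ω
V = IR = 0.0432 × 0.4025 = 0.0174 V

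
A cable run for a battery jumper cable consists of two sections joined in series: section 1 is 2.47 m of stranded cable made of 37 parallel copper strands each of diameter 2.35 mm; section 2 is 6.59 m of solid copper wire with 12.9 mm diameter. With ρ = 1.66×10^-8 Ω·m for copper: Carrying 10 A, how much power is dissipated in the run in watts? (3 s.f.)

Section 1: A_strand = π(1.1750e-03)² = 4.337e-06 m²; R₁ = ρL/(N·A_s) = (1.66×10^-8)(2.47)/(37×4.337e-06) = 2.555×10^-4 Ω
Section 2: A = π(d/2)² = π(6.4500e-03 m)² = 1.307e-04 m²
R₂ = (1.66×10^-8)(6.59)/(1.307e-04) = 8.370×10^-4 Ω
R = R₁ + R₂ = 0.001092 Ω
P = I²R = (10)² × 0.001092 = 0.109 W

0.109 W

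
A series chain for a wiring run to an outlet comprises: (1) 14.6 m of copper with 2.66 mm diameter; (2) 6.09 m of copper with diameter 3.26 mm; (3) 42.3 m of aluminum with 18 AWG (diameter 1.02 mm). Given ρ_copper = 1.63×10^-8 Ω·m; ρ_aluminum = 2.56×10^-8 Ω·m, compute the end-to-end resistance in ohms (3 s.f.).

1.38 Ω

Seg 1: A = π(d/2)² = π(1.3300e-03 m)² = 5.557e-06 m²
R_1 = (1.63×10^-8)(14.6)/(5.557e-06) = 0.04282 Ω
Seg 2: A = π(d/2)² = π(1.6300e-03 m)² = 8.347e-06 m²
R_2 = (1.63×10^-8)(6.09)/(8.347e-06) = 0.01189 Ω
Seg 3: A = π(1.02/2 mm)² = π(5.1000e-04 m)² = 8.171e-07 m²
R_3 = (2.56×10^-8)(42.3)/(8.171e-07) = 1.325 Ω
R_total = R_1 + R_2 + R_3 = 1.38 Ω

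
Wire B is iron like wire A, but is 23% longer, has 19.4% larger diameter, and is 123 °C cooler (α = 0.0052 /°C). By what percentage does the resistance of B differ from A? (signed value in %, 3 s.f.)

R ∝ ρL/d² with ρ ∝ (1+αΔT), so R_B/R_A = (1 + 23/100) × (1 + 19.4/100)⁻² × (1 − 0.0052×123)
= 1.23 × 0.7014 × 0.3604 = 0.3109
(R_B − R_A)/R_A = 0.3109 − 1 = -68.9%

-68.9%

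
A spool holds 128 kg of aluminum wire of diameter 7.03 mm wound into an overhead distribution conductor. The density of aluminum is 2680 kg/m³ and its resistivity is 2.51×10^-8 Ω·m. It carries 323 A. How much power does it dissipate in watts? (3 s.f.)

83000 W

A = π(d/2)² = π(3.5150e-03 m)² = 3.8815e-05 m²
L = m/(density·A) = 128/(2680×3.8815e-05) = 1230 m
R = ρL/A = (2.51×10^-8)(1230)/(3.8815e-05) = 0.7957 Ω
P = I²R = (323)² × 0.7957 = 83000 W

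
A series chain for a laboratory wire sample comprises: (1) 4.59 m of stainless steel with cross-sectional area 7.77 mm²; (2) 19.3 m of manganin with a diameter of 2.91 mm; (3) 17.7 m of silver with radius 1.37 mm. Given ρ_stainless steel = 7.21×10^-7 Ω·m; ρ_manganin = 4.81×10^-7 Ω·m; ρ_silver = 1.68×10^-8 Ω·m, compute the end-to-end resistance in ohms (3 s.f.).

1.87 Ω

Seg 1: A = 7.77 mm² = 7.770e-06 m²
R_1 = (7.21×10^-7)(4.59)/(7.770e-06) = 0.4259 Ω
Seg 2: A = π(d/2)² = π(1.4550e-03 m)² = 6.651e-06 m²
R_2 = (4.81×10^-7)(19.3)/(6.651e-06) = 1.396 Ω
Seg 3: A = πr² = π(1.3700e-03 m)² = 5.896e-06 m²
R_3 = (1.68×10^-8)(17.7)/(5.896e-06) = 0.05043 Ω
R_total = R_1 + R_2 + R_3 = 1.87 Ω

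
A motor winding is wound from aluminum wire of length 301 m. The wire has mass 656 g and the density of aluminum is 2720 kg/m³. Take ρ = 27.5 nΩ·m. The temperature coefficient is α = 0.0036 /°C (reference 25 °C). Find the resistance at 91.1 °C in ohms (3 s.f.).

ρ = 27.5 nΩ·m = 2.75×10^-8 Ω·m
A = m/(density·L) = 0.656/(2720×301) = 8.0125e-07 m²
R = ρL/A = (2.75×10^-8)(301)/(8.0125e-07) = 10.33 Ω
R(91.1 °C) = 10.33 × (1 + 0.0036×66.1) = 12.8 Ω

12.8 Ω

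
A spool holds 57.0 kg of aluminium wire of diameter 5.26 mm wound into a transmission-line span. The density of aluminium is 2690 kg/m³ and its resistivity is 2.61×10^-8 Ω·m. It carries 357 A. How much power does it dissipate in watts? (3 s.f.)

A = π(d/2)² = π(2.6300e-03 m)² = 2.1730e-05 m²
L = m/(density·A) = 57/(2690×2.1730e-05) = 975.1 m
R = ρL/A = (2.61×10^-8)(975.1)/(2.1730e-05) = 1.171 Ω
P = I²R = (357)² × 1.171 = 1.49×10^5 W

1.49×10^5 W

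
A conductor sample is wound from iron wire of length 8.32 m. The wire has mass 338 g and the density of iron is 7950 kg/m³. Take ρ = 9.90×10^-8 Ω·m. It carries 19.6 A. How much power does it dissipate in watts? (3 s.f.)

A = m/(density·L) = 0.338/(7950×8.32) = 5.1101e-06 m²
R = ρL/A = (9.90×10^-8)(8.32)/(5.1101e-06) = 0.1612 Ω
P = I²R = (19.6)² × 0.1612 = 61.9 W

61.9 W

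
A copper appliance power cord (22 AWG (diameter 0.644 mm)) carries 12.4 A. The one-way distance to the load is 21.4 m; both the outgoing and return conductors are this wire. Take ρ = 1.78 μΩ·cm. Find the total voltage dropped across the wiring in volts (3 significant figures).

ρ = 1.78 μΩ·cm = 1.78×10^-8 Ω·m
A = π(0.644/2 mm)² = π(3.2200e-04 m)² = 3.257e-07 m²
Total conductor length (both ways) L = 2 × 21.4 = 42.8 m
R = ρL/A = (1.78×10^-8)(42.8)/(3.257e-07) = 2.339 Ω
V = IR = 12.4 × 2.339 = 29.0 V

29.0 V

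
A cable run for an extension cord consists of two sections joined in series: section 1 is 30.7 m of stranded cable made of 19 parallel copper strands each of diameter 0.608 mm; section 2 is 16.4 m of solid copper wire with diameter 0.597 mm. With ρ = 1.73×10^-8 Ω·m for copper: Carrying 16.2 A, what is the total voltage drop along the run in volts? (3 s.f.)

Section 1: A_strand = π(3.0400e-04)² = 2.903e-07 m²; R₁ = ρL/(N·A_s) = (1.73×10^-8)(30.7)/(19×2.903e-07) = 0.09628 Ω
Section 2: A = π(d/2)² = π(2.9850e-04 m)² = 2.799e-07 m²
R₂ = (1.73×10^-8)(16.4)/(2.799e-07) = 1.014 Ω
R = R₁ + R₂ = 1.11 Ω
V = IR = 16.2 × 1.11 = 18.0 V

18.0 V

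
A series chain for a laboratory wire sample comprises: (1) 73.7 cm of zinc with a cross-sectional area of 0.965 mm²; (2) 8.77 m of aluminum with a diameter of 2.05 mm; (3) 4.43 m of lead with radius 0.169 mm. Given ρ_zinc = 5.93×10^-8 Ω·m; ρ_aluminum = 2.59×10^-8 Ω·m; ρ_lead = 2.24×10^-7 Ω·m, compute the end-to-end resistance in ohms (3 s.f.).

11.2 Ω

Seg 1: A = 0.965 mm² = 9.650e-07 m²
R_1 = (5.93×10^-8)(0.737)/(9.650e-07) = 0.04529 Ω
Seg 2: A = π(d/2)² = π(1.0250e-03 m)² = 3.301e-06 m²
R_2 = (2.59×10^-8)(8.77)/(3.301e-06) = 0.06882 Ω
Seg 3: A = πr² = π(1.6900e-04 m)² = 8.973e-08 m²
R_3 = (2.24×10^-7)(4.43)/(8.973e-08) = 11.06 Ω
R_total = R_1 + R_2 + R_3 = 11.2 Ω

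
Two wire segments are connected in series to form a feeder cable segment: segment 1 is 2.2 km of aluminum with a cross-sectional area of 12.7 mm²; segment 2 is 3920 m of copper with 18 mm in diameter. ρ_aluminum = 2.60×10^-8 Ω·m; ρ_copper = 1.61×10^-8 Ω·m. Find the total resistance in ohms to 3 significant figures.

4.75 Ω

Segment 1: A = 12.7 mm² = 1.270e-05 m²
R₁ = ρL/A = (2.60×10^-8)(2200)/(1.270e-05) = 4.504 Ω
Segment 2: A = π(d/2)² = π(9.0000e-03 m)² = 2.545e-04 m²
R₂ = (1.61×10^-8)(3920)/(2.545e-04) = 0.248 Ω
R = R₁ + R₂ = 4.75 Ω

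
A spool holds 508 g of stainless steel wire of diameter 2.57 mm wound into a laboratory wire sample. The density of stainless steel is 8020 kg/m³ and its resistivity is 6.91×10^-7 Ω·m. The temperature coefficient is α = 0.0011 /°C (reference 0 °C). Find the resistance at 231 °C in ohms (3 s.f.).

A = π(d/2)² = π(1.2850e-03 m)² = 5.1875e-06 m²
L = m/(density·A) = 0.508/(8020×5.1875e-06) = 12.21 m
R = ρL/A = (6.91×10^-7)(12.21)/(5.1875e-06) = 1.627 Ω
R(231 °C) = 1.627 × (1 + 0.0011×231) = 2.04 Ω

2.04 Ω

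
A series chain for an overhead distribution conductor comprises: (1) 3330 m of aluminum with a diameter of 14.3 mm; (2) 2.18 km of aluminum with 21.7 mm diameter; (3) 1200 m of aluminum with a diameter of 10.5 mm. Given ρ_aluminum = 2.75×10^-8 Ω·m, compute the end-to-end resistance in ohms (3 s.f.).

1.11 Ω

Seg 1: A = π(d/2)² = π(7.1500e-03 m)² = 1.606e-04 m²
R_1 = (2.75×10^-8)(3330)/(1.606e-04) = 0.5702 Ω
Seg 2: A = π(d/2)² = π(1.0850e-02 m)² = 3.698e-04 m²
R_2 = (2.75×10^-8)(2180)/(3.698e-04) = 0.1621 Ω
Seg 3: A = π(d/2)² = π(5.2500e-03 m)² = 8.659e-05 m²
R_3 = (2.75×10^-8)(1200)/(8.659e-05) = 0.3811 Ω
R_total = R_1 + R_2 + R_3 = 1.11 Ω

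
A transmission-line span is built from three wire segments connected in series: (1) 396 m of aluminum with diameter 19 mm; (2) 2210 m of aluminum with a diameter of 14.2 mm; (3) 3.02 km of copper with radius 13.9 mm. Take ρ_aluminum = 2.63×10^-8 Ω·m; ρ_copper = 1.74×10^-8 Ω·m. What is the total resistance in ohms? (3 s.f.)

Seg 1: A = π(d/2)² = π(9.5000e-03 m)² = 2.835e-04 m²
R_1 = (2.63×10^-8)(396)/(2.835e-04) = 0.03673 Ω
Seg 2: A = π(d/2)² = π(7.1000e-03 m)² = 1.584e-04 m²
R_2 = (2.63×10^-8)(2210)/(1.584e-04) = 0.367 Ω
Seg 3: A = πr² = π(1.3900e-02 m)² = 6.070e-04 m²
R_3 = (1.74×10^-8)(3020)/(6.070e-04) = 0.08657 Ω
R_total = R_1 + R_2 + R_3 = 0.490 Ω

0.490 Ω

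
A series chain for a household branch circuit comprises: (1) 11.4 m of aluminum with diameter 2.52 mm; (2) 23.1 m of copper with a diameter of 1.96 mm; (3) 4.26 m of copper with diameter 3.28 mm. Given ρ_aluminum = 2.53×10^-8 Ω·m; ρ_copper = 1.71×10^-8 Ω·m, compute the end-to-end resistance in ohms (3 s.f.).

0.197 Ω

Seg 1: A = π(d/2)² = π(1.2600e-03 m)² = 4.988e-06 m²
R_1 = (2.53×10^-8)(11.4)/(4.988e-06) = 0.05783 Ω
Seg 2: A = π(d/2)² = π(9.8000e-04 m)² = 3.017e-06 m²
R_2 = (1.71×10^-8)(23.1)/(3.017e-06) = 0.1309 Ω
Seg 3: A = π(d/2)² = π(1.6400e-03 m)² = 8.450e-06 m²
R_3 = (1.71×10^-8)(4.26)/(8.450e-06) = 0.008621 Ω
R_total = R_1 + R_2 + R_3 = 0.197 Ω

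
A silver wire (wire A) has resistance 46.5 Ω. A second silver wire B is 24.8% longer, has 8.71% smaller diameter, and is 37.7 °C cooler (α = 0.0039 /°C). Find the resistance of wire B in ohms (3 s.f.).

R ∝ ρL/d² with ρ ∝ (1+αΔT), so R_B/R_A = (1 + 24.8/100) × (1 − 8.71/100)⁻² × (1 − 0.0039×37.7)
= 1.248 × 1.2 × 0.853 = 1.277
R_B = 1.277 × 46.5 = 59.4 Ω

59.4 Ω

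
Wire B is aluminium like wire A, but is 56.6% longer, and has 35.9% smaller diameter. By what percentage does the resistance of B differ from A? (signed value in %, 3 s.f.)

R ∝ L/d², so R_B/R_A = (1 + 56.6/100) × (1 − 35.9/100)⁻²
= 1.566 × 2.434 = 3.811
(R_B − R_A)/R_A = 3.811 − 1 = 281%

281%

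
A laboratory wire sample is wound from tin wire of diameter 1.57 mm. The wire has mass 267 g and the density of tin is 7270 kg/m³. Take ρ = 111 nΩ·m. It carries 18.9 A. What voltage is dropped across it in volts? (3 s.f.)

ρ = 111 nΩ·m = 1.11×10^-7 Ω·m
A = π(d/2)² = π(7.8500e-04 m)² = 1.9359e-06 m²
L = m/(density·A) = 0.267/(7270×1.9359e-06) = 18.97 m
R = ρL/A = (1.11×10^-7)(18.97)/(1.9359e-06) = 1.088 Ω
V = IR = 18.9 × 1.088 = 20.6 V

20.6 V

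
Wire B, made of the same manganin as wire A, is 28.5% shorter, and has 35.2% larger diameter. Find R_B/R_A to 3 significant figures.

0.391

R ∝ L/d², so R_B/R_A = (1 − 28.5/100) × (1 + 35.2/100)⁻²
= 0.715 × 0.5471 = 0.391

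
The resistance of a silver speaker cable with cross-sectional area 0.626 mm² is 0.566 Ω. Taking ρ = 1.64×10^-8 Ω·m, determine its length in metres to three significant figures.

21.6 m

A = 0.626 mm² = 6.260e-07 m²
L = RA/ρ = (0.566)(6.260e-07)/(1.64×10^-8) = 21.6 m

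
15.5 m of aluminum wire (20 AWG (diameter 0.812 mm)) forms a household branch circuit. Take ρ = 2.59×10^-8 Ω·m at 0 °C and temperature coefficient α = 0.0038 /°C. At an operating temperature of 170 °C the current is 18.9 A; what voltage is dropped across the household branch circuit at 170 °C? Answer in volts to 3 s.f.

24.1 V

A = π(0.812/2 mm)² = π(4.0600e-04 m)² = 5.178e-07 m²
R₍0₎ = ρL/A = (2.59×10^-8)(15.5)/(5.178e-07) = 0.7752 Ω
R₍170₎ = R₍0₎(1 + αΔT) = 0.7752 × (1 + 0.0038×170) = 1.276 Ω
V = IR = 18.9 × 1.276 = 24.1 V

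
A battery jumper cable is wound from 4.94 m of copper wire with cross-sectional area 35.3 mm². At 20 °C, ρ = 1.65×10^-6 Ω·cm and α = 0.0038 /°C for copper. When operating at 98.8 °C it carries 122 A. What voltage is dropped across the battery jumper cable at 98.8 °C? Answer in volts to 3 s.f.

0.366 V

ρ = 1.65×10^-6 Ω·cm = 1.65×10^-8 Ω·m
A = 35.3 mm² = 3.530e-05 m²
R₍20₎ = ρL/A = (1.65×10^-8)(4.94)/(3.530e-05) = 0.002309 Ω
R₍98.8₎ = R₍20₎(1 + αΔT) = 0.002309 × (1 + 0.0038×78.8) = 0.003 Ω
V = IR = 122 × 0.003 = 0.366 V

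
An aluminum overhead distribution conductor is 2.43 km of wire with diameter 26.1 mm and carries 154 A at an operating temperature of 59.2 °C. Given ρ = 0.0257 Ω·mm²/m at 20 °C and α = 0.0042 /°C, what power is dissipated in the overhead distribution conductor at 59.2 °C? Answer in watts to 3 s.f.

ρ = 0.0257 Ω·mm²/m = 2.57×10^-8 Ω·m
A = π(d/2)² = π(1.3050e-02 m)² = 5.350e-04 m²
R₍20₎ = ρL/A = (2.57×10^-8)(2430)/(5.350e-04) = 0.1167 Ω
R₍59.2₎ = R₍20₎(1 + αΔT) = 0.1167 × (1 + 0.0042×39.2) = 0.1359 Ω
P = I²R = (154)² × 0.1359 = 3220 W

3220 W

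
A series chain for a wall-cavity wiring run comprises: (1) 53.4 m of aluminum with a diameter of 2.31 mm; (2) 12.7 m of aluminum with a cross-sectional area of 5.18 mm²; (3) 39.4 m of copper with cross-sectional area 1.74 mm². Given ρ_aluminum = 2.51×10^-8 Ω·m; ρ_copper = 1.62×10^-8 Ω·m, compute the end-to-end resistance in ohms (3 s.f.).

Seg 1: A = π(d/2)² = π(1.1550e-03 m)² = 4.191e-06 m²
R_1 = (2.51×10^-8)(53.4)/(4.191e-06) = 0.3198 Ω
Seg 2: A = 5.18 mm² = 5.180e-06 m²
R_2 = (2.51×10^-8)(12.7)/(5.180e-06) = 0.06154 Ω
Seg 3: A = 1.74 mm² = 1.740e-06 m²
R_3 = (1.62×10^-8)(39.4)/(1.740e-06) = 0.3668 Ω
R_total = R_1 + R_2 + R_3 = 0.748 Ω

0.748 Ω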